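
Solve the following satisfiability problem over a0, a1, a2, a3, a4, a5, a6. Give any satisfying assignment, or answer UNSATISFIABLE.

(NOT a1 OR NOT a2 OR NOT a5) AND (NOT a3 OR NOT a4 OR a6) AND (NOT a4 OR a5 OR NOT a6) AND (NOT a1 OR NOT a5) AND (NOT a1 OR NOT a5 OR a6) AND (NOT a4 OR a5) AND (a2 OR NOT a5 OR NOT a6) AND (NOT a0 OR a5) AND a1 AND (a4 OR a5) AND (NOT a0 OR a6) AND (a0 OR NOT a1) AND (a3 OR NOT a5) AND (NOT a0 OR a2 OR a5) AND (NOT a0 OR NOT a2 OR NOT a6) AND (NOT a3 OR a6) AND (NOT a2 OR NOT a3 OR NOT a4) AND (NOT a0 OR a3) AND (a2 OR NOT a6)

Case a1 = True:
  (NOT a1 OR NOT a5) forces a5 = False.
  (NOT a4 OR a5) forces a4 = False.
  Clause (a4 OR a5) is falsified — contradiction.
Case a1 = False:
  Clause (a1) is falsified — contradiction.
Both cases fail, so the formula is unsatisfiable.

Unsatisfiable — no assignment works.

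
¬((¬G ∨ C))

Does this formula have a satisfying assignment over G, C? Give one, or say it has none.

G = True, C = False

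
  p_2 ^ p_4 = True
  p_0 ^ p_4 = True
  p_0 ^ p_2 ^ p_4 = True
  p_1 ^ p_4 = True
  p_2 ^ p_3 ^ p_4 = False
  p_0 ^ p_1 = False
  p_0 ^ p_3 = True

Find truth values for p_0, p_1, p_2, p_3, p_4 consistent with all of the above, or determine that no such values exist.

p_0=F, p_1=F, p_2=F, p_3=T, p_4=T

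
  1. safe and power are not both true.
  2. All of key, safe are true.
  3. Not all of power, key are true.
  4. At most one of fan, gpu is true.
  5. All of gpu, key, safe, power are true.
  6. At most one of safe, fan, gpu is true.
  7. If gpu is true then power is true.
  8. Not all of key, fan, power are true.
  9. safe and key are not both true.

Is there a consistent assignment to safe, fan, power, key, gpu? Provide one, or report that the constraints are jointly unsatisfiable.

No satisfying assignment exists.

Case key = True:
  (2) forces safe = True.
  Constraint (9) is violated (safe=T, key=T) — contradiction.
Case key = False:
  Constraint (2) is violated (key=F) — contradiction.
Both cases fail — unsatisfiable.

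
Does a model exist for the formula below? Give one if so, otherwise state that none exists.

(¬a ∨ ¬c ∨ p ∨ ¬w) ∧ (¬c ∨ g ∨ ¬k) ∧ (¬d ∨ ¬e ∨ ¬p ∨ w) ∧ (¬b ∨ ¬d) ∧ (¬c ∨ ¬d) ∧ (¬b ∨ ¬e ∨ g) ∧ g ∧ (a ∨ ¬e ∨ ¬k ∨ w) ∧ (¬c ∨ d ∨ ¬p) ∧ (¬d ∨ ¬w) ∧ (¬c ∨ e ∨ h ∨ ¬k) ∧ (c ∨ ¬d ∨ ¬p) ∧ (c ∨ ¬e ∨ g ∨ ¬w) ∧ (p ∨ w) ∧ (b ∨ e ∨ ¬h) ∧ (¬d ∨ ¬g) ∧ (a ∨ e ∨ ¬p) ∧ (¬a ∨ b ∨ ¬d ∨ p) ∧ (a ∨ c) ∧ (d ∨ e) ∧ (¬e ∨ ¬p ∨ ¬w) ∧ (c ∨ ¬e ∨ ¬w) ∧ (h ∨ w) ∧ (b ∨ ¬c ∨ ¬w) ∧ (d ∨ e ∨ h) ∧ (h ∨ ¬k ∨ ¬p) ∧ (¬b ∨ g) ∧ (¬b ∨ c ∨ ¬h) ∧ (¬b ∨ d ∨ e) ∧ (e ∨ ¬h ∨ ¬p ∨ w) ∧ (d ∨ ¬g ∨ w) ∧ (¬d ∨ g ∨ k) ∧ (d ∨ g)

Unit clause (g) forces g = True.
In (¬d ∨ ¬g) only ¬d is left, so d = False.
In (d ∨ e) only e is left, so e = True.
In (d ∨ ¬g ∨ w) only w is left, so w = True.
In (¬e ∨ ¬p ∨ ¬w) only ¬p is left, so p = False.
In (c ∨ ¬e ∨ ¬w) only c is left, so c = True.
In (b ∨ ¬c ∨ ¬w) only b is left, so b = True.
In (¬a ∨ ¬c ∨ p ∨ ¬w) only ¬a is left, so a = False.
Set k = True.
Set h = False.
All clauses satisfied.

p = False, b = True, k = True, w = True, d = False, e = True, g = True, h = False, c = True, a = False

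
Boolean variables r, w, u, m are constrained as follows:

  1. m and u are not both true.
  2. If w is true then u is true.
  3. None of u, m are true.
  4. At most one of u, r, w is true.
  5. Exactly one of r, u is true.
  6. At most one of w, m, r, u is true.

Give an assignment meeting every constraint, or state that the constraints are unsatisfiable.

r = True, w = False, u = False, m = False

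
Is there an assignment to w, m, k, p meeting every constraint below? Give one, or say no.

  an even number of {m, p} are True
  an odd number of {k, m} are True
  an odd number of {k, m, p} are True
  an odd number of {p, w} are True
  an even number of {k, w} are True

w: True; m: False; k: True; p: False

{m, p}: 0 true → even ✓
{k, m}: 1 true → odd ✓
{k, m, p}: 1 true → odd ✓
{p, w}: 1 true → odd ✓
{k, w}: 2 true → even ✓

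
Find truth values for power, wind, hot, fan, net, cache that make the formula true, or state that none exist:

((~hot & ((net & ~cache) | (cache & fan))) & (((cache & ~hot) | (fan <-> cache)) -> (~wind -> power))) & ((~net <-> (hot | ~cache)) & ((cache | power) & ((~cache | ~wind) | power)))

power = True, wind = True, hot = False, fan = True, net = True, cache = True

  (~hot & ((net & ~cache) | (cache & fan))) & (((cache & ~hot) | (fan <-> cache)) -> (~wind -> power)) = True
    ~hot & ((net & ~cache) | (cache & fan)) = True
      ~hot = True
      (net & ~cache) | (cache & fan) = True
        net & ~cache = False
          ~cache = False
        cache & fan = True
    ((cache & ~hot) | (fan <-> cache)) -> (~wind -> power) = True
      (cache & ~hot) | (fan <-> cache) = True
        cache & ~hot = True
          ~hot = True
        fan <-> cache = True
      ~wind -> power = True
        ~wind = False
  (~net <-> (hot | ~cache)) & ((cache | power) & ((~cache | ~wind) | power)) = True
    ~net <-> (hot | ~cache) = True
      ~net = False
      hot | ~cache = False
        ~cache = False
    (cache | power) & ((~cache | ~wind) | power) = True
      cache | power = True
      (~cache | ~wind) | power = True
        ~cache | ~wind = False
          ~cache = False
          ~wind = False
Both conjuncts True, so the formula holds.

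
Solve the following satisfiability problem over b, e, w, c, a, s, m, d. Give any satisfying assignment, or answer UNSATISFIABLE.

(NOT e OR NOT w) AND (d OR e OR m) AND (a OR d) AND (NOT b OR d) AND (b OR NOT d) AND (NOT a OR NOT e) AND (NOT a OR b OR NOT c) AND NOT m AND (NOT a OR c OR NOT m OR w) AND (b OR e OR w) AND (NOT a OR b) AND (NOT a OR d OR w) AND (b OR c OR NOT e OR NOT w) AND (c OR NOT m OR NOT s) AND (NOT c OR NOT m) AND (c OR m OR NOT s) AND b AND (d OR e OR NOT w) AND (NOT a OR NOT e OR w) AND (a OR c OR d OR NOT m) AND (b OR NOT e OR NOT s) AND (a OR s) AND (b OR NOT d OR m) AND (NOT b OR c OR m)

Unit clause (NOT m) forces m = False.
Unit clause (b) forces b = True.
In (NOT b OR c OR m) only c is left, so c = True.
In (NOT b OR d) only d is left, so d = True.
Set e = False.
Set w = True.
Set a = True.
Set s = True.
All clauses satisfied.

b: True, e: False, w: True, c: True, a: True, s: True, m: False, d: True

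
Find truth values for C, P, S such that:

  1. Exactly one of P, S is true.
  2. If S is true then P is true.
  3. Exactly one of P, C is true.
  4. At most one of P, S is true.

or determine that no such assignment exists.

C = False; P = True; S = False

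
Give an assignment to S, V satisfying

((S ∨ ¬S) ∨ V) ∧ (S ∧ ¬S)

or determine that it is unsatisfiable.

Unsatisfiable

Case S = True: the conjunct ¬S is False.
Case S = False: the conjunct S is False.
Both cases fail — unsatisfiable.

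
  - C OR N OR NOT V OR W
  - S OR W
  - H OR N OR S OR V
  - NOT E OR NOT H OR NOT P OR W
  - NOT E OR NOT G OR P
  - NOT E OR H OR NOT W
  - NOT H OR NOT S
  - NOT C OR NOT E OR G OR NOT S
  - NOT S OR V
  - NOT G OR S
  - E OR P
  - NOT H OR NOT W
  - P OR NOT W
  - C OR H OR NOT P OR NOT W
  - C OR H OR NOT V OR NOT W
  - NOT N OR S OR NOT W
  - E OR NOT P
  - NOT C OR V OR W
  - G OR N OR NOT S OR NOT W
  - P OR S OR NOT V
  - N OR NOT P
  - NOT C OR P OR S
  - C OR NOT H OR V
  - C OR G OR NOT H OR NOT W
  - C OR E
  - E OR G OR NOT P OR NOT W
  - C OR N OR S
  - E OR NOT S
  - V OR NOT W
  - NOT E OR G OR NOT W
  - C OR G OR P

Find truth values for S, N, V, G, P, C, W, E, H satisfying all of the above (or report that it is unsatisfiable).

S = True, N = True, V = True, G = True, P = True, C = False, W = False, E = True, H = False

Set S = True.
  then (NOT H OR NOT S) forces H = False.
  then (NOT S OR V) forces V = True.
  then (E OR NOT S) forces E = True.
  then (NOT E OR H OR NOT W) forces W = False.
Try N = False:
  (C OR N OR NOT V OR W) forces C = True.
  (NOT C OR NOT E OR G OR NOT S) forces G = True.
  (NOT E OR NOT G OR P) forces P = True.
  clause (N OR NOT P) is falsified — backtrack.
So N = True.
Set G = True.
  then (NOT E OR NOT G OR P) forces P = True.
Set C = False.
All clauses satisfied.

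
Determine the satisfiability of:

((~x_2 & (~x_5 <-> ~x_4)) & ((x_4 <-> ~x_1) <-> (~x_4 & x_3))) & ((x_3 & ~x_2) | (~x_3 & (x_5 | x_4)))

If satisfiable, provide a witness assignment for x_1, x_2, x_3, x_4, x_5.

x_1=T; x_2=F; x_3=F; x_4=T; x_5=T

  (~x_2 & (~x_5 <-> ~x_4)) & ((x_4 <-> ~x_1) <-> (~x_4 & x_3)) = True
    ~x_2 & (~x_5 <-> ~x_4) = True
      ~x_2 = True
      ~x_5 <-> ~x_4 = True
        ~x_5 = False
        ~x_4 = False
    (x_4 <-> ~x_1) <-> (~x_4 & x_3) = True
      x_4 <-> ~x_1 = False
        ~x_1 = False
      ~x_4 & x_3 = False
        ~x_4 = False
  (x_3 & ~x_2) | (~x_3 & (x_5 | x_4)) = True
    x_3 & ~x_2 = False
      ~x_2 = True
    ~x_3 & (x_5 | x_4) = True
      ~x_3 = True
      x_5 | x_4 = True
Both conjuncts True, so the formula holds.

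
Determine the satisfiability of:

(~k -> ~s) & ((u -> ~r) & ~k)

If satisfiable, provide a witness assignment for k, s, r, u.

k = False; s = False; r = True; u = False

  ~k -> ~s = True
    ~k = True
    ~s = True
  (u -> ~r) & ~k = True
    u -> ~r = True
      ~r = False
    ~k = True
Both conjuncts True, so the formula holds.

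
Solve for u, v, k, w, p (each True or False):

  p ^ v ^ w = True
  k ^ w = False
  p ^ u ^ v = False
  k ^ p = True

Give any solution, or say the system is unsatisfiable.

u = True; v = False; k = False; w = False; p = True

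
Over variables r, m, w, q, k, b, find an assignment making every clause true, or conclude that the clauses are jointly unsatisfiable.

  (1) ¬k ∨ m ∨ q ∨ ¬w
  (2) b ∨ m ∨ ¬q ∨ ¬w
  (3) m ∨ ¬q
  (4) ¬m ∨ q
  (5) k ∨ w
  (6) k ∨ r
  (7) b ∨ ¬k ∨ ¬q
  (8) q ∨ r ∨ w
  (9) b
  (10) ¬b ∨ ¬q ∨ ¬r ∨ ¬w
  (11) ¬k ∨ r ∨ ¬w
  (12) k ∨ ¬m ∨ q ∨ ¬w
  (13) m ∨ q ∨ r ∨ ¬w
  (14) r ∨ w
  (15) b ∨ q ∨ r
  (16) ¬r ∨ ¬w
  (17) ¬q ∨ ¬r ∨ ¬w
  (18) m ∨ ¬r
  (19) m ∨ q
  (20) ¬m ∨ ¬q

Unsatisfiable

Case m = True:
  (¬m ∨ q) forces q = True.
  Clause (¬m ∨ ¬q) is falsified — contradiction.
Case m = False:
  (m ∨ ¬q) forces q = False.
  Clause (m ∨ q) is falsified — contradiction.
Both cases fail, so the formula is unsatisfiable.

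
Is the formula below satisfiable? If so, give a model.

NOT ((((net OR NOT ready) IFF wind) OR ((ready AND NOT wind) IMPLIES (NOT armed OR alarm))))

armed: True; net: True; alarm: False; wind: False; ready: True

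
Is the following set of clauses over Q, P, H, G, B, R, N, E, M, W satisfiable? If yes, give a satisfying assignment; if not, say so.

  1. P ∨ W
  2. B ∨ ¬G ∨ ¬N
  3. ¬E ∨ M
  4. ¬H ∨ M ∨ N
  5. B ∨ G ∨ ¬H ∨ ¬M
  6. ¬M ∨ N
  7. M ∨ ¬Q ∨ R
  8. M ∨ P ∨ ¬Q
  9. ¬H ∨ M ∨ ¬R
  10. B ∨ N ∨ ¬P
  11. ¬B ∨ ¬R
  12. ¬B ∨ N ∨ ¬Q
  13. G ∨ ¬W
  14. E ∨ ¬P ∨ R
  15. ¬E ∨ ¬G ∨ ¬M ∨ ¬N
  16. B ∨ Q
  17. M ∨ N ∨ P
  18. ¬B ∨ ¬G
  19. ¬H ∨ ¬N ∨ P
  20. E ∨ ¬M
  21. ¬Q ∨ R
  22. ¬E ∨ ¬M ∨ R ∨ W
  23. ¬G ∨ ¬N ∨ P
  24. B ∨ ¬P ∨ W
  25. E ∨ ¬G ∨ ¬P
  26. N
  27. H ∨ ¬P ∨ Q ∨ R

Case G = True:
  (¬B ∨ ¬G) forces B = False.
  (B ∨ ¬G ∨ ¬N) forces N = False.
  Clause (N) is falsified — contradiction.
Case G = False:
  (G ∨ ¬W) forces W = False.
  (P ∨ W) forces P = True.
  (B ∨ ¬P ∨ W) forces B = True.
  (¬B ∨ ¬R) forces R = False.
  (E ∨ ¬P ∨ R) forces E = True.
  (¬E ∨ M) forces M = True.
  Clause (¬E ∨ ¬M ∨ R ∨ W) is falsified — contradiction.
Both cases fail, so the formula is unsatisfiable.

UNSATISFIABLE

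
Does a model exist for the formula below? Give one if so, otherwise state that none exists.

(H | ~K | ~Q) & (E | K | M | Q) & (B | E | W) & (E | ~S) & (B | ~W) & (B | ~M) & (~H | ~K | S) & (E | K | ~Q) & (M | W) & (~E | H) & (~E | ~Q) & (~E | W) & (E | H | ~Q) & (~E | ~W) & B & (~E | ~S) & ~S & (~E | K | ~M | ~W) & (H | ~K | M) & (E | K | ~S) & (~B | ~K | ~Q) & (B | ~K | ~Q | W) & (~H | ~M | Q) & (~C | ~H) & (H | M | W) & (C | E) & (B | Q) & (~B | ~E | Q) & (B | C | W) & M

S: False, W: True, E: False, C: True, K: True, M: True, Q: False, B: True, H: False

Unit clause (B) forces B = True.
Unit clause (~S) forces S = False.
Unit clause (M) forces M = True.
Set W = True.
  then (~E | ~W) forces E = False.
  then (C | E) forces C = True.
  then (~C | ~H) forces H = False.
  then (E | H | ~Q) forces Q = False.
Set K = True.
All clauses satisfied.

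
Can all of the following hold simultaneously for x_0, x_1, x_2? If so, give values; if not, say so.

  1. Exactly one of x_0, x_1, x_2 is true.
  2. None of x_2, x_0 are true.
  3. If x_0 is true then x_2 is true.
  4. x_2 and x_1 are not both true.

x_0 = False, x_1 = True, x_2 = False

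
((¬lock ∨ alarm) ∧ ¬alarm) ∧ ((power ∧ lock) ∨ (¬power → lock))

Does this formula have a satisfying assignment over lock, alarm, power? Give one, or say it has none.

lock = False, alarm = False, power = True

  (¬lock ∨ alarm) ∧ ¬alarm = True
    ¬lock ∨ alarm = True
      ¬lock = True
    ¬alarm = True
  (power ∧ lock) ∨ (¬power → lock) = True
    power ∧ lock = False
    ¬power → lock = True
      ¬power = False
Both conjuncts True, so the formula holds.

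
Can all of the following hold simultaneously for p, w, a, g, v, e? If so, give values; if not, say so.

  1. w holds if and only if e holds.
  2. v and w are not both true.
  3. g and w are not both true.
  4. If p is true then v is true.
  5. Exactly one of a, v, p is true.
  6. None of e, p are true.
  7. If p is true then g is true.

p: False; w: False; a: False; g: True; v: True; e: False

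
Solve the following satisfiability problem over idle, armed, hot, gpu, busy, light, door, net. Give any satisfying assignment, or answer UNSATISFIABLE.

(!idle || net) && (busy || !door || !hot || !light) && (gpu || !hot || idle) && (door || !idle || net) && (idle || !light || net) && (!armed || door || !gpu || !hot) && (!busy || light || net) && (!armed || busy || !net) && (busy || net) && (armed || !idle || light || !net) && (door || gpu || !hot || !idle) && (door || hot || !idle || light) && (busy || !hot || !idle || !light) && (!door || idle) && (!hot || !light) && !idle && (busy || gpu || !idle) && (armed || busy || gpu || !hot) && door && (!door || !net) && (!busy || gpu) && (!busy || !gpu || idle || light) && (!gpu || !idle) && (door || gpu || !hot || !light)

Unsatisfiable

Case idle = True:
  Clause (!idle) is falsified — contradiction.
Case idle = False:
  (!door || idle) forces door = False.
  Clause (door) is falsified — contradiction.
Both cases fail, so the formula is unsatisfiable.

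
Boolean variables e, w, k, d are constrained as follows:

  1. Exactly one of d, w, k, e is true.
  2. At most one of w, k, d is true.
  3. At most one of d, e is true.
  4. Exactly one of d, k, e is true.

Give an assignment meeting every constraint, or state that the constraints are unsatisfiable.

e=F, w=F, k=T, d=F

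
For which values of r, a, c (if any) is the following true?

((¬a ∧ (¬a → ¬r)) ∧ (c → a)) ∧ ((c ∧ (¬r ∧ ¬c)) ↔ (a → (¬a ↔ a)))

Case a = True: the conjunct ¬a is False.
Case a = False: the formula simplifies to (¬r ∧ ¬c) ∧ (c ∧ (¬r ∧ ¬c)).
  c = True: the conjunct ¬c is False.
  c = False: the conjunct c is False.
Both cases fail — unsatisfiable.

Unsatisfiable — no assignment works.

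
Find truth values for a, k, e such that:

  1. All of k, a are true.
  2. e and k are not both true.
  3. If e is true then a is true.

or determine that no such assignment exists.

a: True; k: True; e: False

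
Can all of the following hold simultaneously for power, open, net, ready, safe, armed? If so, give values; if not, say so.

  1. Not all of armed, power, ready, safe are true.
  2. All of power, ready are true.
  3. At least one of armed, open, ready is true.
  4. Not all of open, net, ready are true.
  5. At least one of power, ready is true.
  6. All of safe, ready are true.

power=T, open=T, net=F, ready=T, safe=T, armed=F

  (1) {armed, power, ready, safe}: 3/4 true — not all ✓
  (2) {power, ready}: all 2 true ✓
  (3) {armed, open, ready}: 2 true — at least one ✓
  (4) {open, net, ready}: 2/3 true — not all ✓
  (5) {power, ready}: 2 true — at least one ✓
  (6) {safe, ready}: all 2 true ✓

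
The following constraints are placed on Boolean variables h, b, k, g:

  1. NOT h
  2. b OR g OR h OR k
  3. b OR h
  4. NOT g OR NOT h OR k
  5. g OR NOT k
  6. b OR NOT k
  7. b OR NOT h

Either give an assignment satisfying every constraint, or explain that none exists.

h: False, b: True, k: True, g: True

Unit clause (NOT h) forces h = False.
In (b OR h) only b is left, so b = True.
Set k = True.
  then (g OR NOT k) forces g = True.
All clauses satisfied.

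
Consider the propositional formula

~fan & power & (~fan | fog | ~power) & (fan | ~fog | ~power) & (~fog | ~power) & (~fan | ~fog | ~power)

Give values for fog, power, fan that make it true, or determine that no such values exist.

Unit clause (~fan) forces fan = False.
Unit clause (power) forces power = True.
In (fan | ~fog | ~power) only ~fog is left, so fog = False.
Check each clause:
  (~fan): ~fan holds.
  (power): power holds.
  (~fan | fog | ~power): ~fan holds.
  (fan | ~fog | ~power): ~fog holds.
  (~fog | ~power): ~fog holds.
  (~fan | ~fog | ~power): ~fan holds.
All clauses satisfied.

fog=F, power=T, fan=F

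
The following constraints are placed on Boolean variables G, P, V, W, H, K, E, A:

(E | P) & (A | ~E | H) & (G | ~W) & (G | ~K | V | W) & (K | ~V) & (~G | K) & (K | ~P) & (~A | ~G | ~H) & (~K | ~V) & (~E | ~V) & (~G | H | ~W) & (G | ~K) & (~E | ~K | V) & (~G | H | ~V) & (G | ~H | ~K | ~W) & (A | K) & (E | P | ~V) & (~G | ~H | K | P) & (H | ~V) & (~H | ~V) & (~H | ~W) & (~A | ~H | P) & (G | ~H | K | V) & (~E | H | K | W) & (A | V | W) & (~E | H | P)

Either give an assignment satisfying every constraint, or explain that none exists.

Set G = True.
  then (~G | K) forces K = True.
  then (~K | ~V) forces V = False.
  then (~E | ~K | V) forces E = False.
  then (E | P) forces P = True.
Try W = True:
  (~G | H | ~W) forces H = True.
  clause (~H | ~W) is falsified — backtrack.
So W = False.
  then (A | V | W) forces A = True.
  then (~A | ~G | ~H) forces H = False.
All clauses satisfied.

G = True, P = True, V = False, W = False, H = False, K = True, E = False, A = True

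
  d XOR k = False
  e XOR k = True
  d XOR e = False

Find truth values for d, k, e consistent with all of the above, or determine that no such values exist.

Adding constraints 1, 2, 3 mod 2: every variable appears an even number of times on the left, so the left side is 0.
But the right sides sum to 1 (mod 2). 0 ≠ 1 — the system is inconsistent.

No satisfying assignment exists.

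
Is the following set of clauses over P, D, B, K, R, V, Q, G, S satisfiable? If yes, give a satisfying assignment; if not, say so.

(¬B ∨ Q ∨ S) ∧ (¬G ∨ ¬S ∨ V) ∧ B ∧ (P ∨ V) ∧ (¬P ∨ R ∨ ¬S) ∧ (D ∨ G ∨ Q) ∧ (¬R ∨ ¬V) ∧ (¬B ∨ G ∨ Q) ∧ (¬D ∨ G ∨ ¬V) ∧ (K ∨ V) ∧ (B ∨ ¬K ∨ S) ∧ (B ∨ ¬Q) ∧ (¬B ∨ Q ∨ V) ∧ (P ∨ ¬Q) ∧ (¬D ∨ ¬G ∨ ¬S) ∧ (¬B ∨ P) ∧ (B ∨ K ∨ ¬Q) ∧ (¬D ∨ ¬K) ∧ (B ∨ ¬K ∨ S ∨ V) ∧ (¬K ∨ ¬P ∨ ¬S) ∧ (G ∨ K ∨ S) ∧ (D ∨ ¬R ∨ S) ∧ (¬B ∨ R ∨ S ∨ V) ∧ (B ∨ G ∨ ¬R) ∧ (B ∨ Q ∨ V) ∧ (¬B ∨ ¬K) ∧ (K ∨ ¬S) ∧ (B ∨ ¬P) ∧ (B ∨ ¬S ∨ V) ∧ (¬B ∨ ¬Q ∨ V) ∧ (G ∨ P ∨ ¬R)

Unit clause (B) forces B = True.
In (¬B ∨ P) only P is left, so P = True.
In (¬B ∨ ¬K) only ¬K is left, so K = False.
In (K ∨ ¬S) only ¬S is left, so S = False.
In (¬B ∨ Q ∨ S) only Q is left, so Q = True.
In (K ∨ V) only V is left, so V = True.
In (G ∨ K ∨ S) only G is left, so G = True.
In (¬R ∨ ¬V) only ¬R is left, so R = False.
Set D = False.
All clauses satisfied.

P = True, D = False, B = True, K = False, R = False, V = True, Q = True, G = True, S = False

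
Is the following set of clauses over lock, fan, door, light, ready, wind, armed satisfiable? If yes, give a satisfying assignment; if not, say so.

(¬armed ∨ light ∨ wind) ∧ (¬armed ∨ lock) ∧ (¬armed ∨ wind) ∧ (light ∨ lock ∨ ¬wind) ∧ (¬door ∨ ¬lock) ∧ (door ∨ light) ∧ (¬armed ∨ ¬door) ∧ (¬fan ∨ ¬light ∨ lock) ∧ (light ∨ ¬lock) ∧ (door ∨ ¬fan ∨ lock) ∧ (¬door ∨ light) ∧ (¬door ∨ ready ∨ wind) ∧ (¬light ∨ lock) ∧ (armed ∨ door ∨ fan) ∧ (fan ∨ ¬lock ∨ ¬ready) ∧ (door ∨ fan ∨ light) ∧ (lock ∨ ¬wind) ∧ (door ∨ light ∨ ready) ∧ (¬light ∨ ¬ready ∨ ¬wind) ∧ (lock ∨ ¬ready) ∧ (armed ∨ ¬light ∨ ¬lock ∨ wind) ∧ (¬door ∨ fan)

lock=T, fan=F, door=F, light=T, ready=F, wind=T, armed=T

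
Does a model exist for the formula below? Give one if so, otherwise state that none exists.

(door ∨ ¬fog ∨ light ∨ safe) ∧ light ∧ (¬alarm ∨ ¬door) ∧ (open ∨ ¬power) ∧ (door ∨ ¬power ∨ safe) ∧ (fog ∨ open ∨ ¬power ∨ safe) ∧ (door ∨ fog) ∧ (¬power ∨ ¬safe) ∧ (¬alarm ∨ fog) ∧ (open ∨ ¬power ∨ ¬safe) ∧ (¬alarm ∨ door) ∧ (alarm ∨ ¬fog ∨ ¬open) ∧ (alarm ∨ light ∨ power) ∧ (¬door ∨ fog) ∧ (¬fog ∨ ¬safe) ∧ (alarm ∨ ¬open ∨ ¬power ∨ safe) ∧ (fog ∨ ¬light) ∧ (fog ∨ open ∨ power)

power = False; fog = True; safe = False; light = True; alarm = False; open = False; door = True

Unit clause (light) forces light = True.
In (fog ∨ ¬light) only fog is left, so fog = True.
In (¬fog ∨ ¬safe) only ¬safe is left, so safe = False.
Try power = True:
  (open ∨ ¬power) forces open = True.
  (door ∨ ¬power ∨ safe) forces door = True.
  (¬alarm ∨ ¬door) forces alarm = False.
  clause (alarm ∨ ¬fog ∨ ¬open) is falsified — backtrack.
So power = False.
Set alarm = False.
  then (alarm ∨ ¬fog ∨ ¬open) forces open = False.
Set door = True.
All clauses satisfied.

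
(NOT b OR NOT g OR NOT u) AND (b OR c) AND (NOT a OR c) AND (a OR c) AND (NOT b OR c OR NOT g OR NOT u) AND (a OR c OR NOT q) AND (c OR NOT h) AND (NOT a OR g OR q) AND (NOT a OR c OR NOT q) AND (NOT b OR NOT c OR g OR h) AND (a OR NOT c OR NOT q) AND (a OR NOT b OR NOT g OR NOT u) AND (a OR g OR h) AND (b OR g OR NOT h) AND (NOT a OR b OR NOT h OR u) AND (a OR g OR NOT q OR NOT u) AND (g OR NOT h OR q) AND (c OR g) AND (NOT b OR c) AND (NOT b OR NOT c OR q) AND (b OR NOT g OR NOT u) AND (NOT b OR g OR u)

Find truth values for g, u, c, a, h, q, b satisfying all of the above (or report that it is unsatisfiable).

g=T, u=F, c=T, a=T, h=F, q=T, b=F

Set g = True.
Try u = True:
  (NOT b OR NOT g OR NOT u) forces b = False.
  clause (b OR NOT g OR NOT u) is falsified — backtrack.
So u = False.
Set c = True.
Set a = True.
Set h = False.
Set q = True.
Set b = False.
All clauses satisfied.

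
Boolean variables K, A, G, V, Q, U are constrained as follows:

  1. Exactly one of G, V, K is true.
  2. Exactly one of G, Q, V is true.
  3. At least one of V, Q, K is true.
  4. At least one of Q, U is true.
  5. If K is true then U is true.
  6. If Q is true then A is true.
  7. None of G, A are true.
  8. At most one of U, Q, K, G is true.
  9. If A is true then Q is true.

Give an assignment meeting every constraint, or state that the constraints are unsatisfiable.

K = False, A = False, G = False, V = True, Q = False, U = True

  (1) {G, V, K}: 1 true — exactly one ✓
  (2) {G, Q, V}: 1 true — exactly one ✓
  (3) {V, Q, K}: 1 true — at least one ✓
  (4) {Q, U}: 1 true — at least one ✓
  (5) K=F ⇒ U: vacuous ✓
  (6) Q=F ⇒ A: vacuous ✓
  (7) {G, A}: 0 true — none ✓
  (8) {U, Q, K, G}: 1 true — at most one ✓
  (9) A=F ⇒ Q: vacuous ✓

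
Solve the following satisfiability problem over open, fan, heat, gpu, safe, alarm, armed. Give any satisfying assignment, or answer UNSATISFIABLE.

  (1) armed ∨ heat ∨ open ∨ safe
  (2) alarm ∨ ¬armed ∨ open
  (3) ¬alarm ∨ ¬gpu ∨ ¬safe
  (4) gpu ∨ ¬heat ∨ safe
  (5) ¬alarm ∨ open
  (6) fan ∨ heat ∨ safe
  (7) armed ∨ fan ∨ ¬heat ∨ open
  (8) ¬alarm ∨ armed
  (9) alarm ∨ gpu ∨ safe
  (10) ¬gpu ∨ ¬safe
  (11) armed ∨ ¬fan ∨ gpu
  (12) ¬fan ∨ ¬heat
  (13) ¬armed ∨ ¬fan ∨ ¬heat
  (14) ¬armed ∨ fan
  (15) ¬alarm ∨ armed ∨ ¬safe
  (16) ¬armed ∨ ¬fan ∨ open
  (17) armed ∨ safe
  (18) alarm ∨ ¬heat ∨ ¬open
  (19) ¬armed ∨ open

Set open = True.
Set fan = True.
  then (¬fan ∨ ¬heat) forces heat = False.
Set gpu = False.
  then (armed ∨ ¬fan ∨ gpu) forces armed = True.
Set safe = False.
  then (alarm ∨ gpu ∨ safe) forces alarm = True.
All clauses satisfied.

open: True, fan: True, heat: False, gpu: False, safe: False, alarm: True, armed: True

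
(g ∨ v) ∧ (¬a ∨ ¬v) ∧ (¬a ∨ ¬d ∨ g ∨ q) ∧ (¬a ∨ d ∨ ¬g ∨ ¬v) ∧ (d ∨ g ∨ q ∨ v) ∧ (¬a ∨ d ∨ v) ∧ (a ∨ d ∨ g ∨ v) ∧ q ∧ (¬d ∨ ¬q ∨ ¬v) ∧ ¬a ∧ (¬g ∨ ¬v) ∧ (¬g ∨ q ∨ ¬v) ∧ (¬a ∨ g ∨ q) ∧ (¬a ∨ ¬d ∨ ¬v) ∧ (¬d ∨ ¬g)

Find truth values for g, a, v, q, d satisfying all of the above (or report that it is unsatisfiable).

g=T, a=F, v=F, q=T, d=F

Unit clause (q) forces q = True.
Unit clause (¬a) forces a = False.
Set g = True.
  then (¬g ∨ ¬v) forces v = False.
  then (¬d ∨ ¬g) forces d = False.
All clauses satisfied.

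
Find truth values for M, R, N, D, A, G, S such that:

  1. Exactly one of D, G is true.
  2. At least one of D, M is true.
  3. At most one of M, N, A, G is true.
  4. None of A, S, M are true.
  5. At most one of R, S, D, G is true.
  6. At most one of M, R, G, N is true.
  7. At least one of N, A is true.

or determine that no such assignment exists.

M = False, R = False, N = True, D = True, A = False, G = False, S = False

  (1) {D, G}: 1 true — exactly one ✓
  (2) {D, M}: 1 true — at least one ✓
  (3) {M, N, A, G}: 1 true — at most one ✓
  (4) {A, S, M}: 0 true — none ✓
  (5) {R, S, D, G}: 1 true — at most one ✓
  (6) {M, R, G, N}: 1 true — at most one ✓
  (7) {N, A}: 1 true — at least one ✓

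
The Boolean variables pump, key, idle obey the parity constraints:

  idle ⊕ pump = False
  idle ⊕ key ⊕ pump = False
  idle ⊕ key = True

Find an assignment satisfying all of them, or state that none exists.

pump = True; key = False; idle = True

idle ⊕ pump = T ⊕ T = False ✓
idle ⊕ key ⊕ pump = T ⊕ F ⊕ T = False ✓
idle ⊕ key = T ⊕ F = True ✓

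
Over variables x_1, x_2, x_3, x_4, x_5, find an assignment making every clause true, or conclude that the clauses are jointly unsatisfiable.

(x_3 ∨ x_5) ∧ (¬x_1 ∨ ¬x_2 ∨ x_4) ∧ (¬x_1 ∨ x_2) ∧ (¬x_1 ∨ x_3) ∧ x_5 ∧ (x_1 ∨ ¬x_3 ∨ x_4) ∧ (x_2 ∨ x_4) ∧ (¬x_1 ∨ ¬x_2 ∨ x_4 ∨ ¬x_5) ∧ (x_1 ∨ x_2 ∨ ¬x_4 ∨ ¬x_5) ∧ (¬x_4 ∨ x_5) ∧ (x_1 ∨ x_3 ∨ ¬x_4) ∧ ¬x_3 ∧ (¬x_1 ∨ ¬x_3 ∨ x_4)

x_1: False; x_2: True; x_3: False; x_4: False; x_5: True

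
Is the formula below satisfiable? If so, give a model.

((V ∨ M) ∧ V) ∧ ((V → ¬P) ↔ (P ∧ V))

The conjunct (V → ¬P) ↔ (P ∧ V) is unsatisfiable on its own:
  P=F, V=F: evaluates to False.
  P=F, V=T: evaluates to False.
  P=T, V=F: evaluates to False.
  P=T, V=T: evaluates to False.
So the whole conjunction is unsatisfiable.

Unsatisfiable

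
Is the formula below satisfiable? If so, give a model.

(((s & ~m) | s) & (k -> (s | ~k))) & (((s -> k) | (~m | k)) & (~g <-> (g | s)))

m: False, g: False, k: False, s: True

  ((s & ~m) | s) & (k -> (s | ~k)) = True
    (s & ~m) | s = True
      s & ~m = True
        ~m = True
    k -> (s | ~k) = True
      s | ~k = True
        ~k = True
  ((s -> k) | (~m | k)) & (~g <-> (g | s)) = True
    (s -> k) | (~m | k) = True
      s -> k = False
      ~m | k = True
        ~m = True
    ~g <-> (g | s) = True
      ~g = True
      g | s = True
Both conjuncts True, so the formula holds.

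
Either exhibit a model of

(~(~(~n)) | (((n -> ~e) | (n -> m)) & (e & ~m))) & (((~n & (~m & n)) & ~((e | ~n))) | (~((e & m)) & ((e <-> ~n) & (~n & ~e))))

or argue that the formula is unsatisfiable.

The conjunct ((~n & (~m & n)) & ~((e | ~n))) | (~((e & m)) & ((e <-> ~n) & (~n & ~e))) is unsatisfiable on its own:
  m=F, e=F, n=F: evaluates to False.
  m=F, e=F, n=T: evaluates to False.
  m=F, e=T, n=F: evaluates to False.
  m=F, e=T, n=T: evaluates to False.
  m=T, e=F, n=F: evaluates to False.
  m=T, e=F, n=T: evaluates to False.
  m=T, e=T, n=F: evaluates to False.
  m=T, e=T, n=T: evaluates to False.
So the whole conjunction is unsatisfiable.

Unsatisfiable — no assignment works.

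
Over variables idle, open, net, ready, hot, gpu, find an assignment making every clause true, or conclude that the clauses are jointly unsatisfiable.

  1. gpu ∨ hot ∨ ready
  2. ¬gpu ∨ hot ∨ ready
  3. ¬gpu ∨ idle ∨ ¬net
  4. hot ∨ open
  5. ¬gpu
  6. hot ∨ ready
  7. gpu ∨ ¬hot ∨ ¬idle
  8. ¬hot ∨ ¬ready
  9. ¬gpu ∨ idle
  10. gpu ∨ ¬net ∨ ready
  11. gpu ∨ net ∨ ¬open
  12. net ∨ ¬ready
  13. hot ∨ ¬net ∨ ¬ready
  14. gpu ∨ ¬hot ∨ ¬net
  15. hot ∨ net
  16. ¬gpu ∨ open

idle=F, open=F, net=F, ready=F, hot=T, gpu=F

Unit clause (¬gpu) forces gpu = False.
Set idle = False.
Try open = True:
  (gpu ∨ net ∨ ¬open) forces net = True.
  (gpu ∨ ¬net ∨ ready) forces ready = True.
  (¬hot ∨ ¬ready) forces hot = False.
  clause (hot ∨ ¬net ∨ ¬ready) is falsified — backtrack.
So open = False.
  then (hot ∨ open) forces hot = True.
  then (¬hot ∨ ¬ready) forces ready = False.
  then (gpu ∨ ¬net ∨ ready) forces net = False.
All clauses satisfied.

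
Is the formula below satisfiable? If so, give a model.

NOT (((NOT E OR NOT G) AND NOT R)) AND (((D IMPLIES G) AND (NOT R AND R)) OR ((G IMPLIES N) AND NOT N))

G=F; D=F; R=T; N=F; E=F

  NOT (((NOT E OR NOT G) AND NOT R)) = True
    (NOT E OR NOT G) AND NOT R = False
      NOT E OR NOT G = True
        NOT E = True
        NOT G = True
      NOT R = False
  ((D IMPLIES G) AND (NOT R AND R)) OR ((G IMPLIES N) AND NOT N) = True
    (D IMPLIES G) AND (NOT R AND R) = False
      D IMPLIES G = True
      NOT R AND R = False
        NOT R = False
    (G IMPLIES N) AND NOT N = True
      G IMPLIES N = True
      NOT N = True
Both conjuncts True, so the formula holds.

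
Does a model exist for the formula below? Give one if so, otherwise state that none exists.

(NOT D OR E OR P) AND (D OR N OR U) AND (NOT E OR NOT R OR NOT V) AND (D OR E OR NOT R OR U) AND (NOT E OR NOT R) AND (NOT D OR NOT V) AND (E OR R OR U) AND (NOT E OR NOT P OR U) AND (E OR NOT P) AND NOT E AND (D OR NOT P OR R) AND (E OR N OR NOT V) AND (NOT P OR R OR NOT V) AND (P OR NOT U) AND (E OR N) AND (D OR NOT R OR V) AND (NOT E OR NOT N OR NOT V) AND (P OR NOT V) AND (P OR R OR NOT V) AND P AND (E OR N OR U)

No satisfying assignment exists.

Case P = True:
  (E OR NOT P) forces E = True.
  Clause (NOT E) is falsified — contradiction.
Case P = False:
  Clause (P) is falsified — contradiction.
Both cases fail, so the formula is unsatisfiable.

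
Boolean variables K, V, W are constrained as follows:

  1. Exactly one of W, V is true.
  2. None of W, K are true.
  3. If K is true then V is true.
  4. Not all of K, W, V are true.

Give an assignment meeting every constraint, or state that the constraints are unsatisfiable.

K=F; V=T; W=F

  (1) {W, V}: 1 true — exactly one ✓
  (2) {W, K}: 0 true — none ✓
  (3) K=F ⇒ V: vacuous ✓
  (4) {K, W, V}: 1/3 true — not all ✓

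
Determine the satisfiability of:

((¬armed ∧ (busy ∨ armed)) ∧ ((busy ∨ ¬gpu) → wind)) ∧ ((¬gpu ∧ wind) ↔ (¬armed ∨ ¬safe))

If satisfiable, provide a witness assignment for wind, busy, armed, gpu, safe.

wind = True, busy = True, armed = False, gpu = False, safe = True

  (¬armed ∧ (busy ∨ armed)) ∧ ((busy ∨ ¬gpu) → wind) = True
    ¬armed ∧ (busy ∨ armed) = True
      ¬armed = True
      busy ∨ armed = True
    (busy ∨ ¬gpu) → wind = True
      busy ∨ ¬gpu = True
        ¬gpu = True
  (¬gpu ∧ wind) ↔ (¬armed ∨ ¬safe) = True
    ¬gpu ∧ wind = True
      ¬gpu = True
    ¬armed ∨ ¬safe = True
      ¬armed = True
      ¬safe = False
Both conjuncts True, so the formula holds.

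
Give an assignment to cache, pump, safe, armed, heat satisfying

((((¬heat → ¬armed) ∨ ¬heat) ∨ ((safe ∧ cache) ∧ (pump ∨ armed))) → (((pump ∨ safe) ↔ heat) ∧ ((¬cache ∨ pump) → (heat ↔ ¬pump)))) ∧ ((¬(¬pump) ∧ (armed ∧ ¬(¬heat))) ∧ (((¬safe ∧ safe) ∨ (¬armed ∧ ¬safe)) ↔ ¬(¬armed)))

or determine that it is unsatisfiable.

The formula is unsatisfiable.

Case heat = True: the formula simplifies to ((pump ∨ safe) ∧ ((¬cache ∨ pump) → ¬pump)) ∧ ((¬(¬pump) ∧ armed) ∧ (((¬safe ∧ safe) ∨ (¬armed ∧ ¬safe)) ↔ ¬(¬armed))).
  pump = True: the conjunct (¬cache ∨ pump) → ¬pump becomes (¬cache ∨ True) → ¬True = False.
  pump = False: the conjunct ¬(¬pump) becomes ¬(¬False) = False.
Case heat = False: the conjunct ¬(¬heat) becomes ¬(¬False) = False.
Both cases fail — unsatisfiable.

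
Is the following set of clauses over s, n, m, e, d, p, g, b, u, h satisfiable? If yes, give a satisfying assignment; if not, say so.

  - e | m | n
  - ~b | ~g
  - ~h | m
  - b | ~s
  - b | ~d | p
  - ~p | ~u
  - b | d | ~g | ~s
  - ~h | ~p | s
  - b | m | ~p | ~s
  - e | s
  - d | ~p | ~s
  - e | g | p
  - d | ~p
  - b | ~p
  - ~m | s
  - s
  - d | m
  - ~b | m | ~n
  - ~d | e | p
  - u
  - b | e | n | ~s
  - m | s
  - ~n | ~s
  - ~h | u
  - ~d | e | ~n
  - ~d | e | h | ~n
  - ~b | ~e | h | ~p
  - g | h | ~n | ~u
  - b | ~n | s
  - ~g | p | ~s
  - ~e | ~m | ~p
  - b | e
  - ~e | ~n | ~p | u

s = True, n = False, m = False, e = True, d = True, p = False, g = False, b = True, u = True, h = False

Unit clause (s) forces s = True.
Unit clause (u) forces u = True.
In (~n | ~s) only ~n is left, so n = False.
In (b | ~s) only b is left, so b = True.
In (~p | ~u) only ~p is left, so p = False.
In (~g | p | ~s) only ~g is left, so g = False.
In (e | g | p) only e is left, so e = True.
Set m = False.
  then (~h | m) forces h = False.
  then (d | m) forces d = True.
All clauses satisfied.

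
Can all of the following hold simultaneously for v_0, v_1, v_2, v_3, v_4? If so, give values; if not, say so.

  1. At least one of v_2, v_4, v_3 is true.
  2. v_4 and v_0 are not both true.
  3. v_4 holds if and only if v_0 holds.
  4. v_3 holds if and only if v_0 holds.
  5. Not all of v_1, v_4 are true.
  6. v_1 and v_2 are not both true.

v_0 = False; v_1 = False; v_2 = True; v_3 = False; v_4 = False

  (1) {v_2, v_4, v_3}: 1 true — at least one ✓
  (2) v_4=F, v_0=F — not both ✓
  (3) v_4=F, v_0=F — same ✓
  (4) v_3=F, v_0=F — same ✓
  (5) {v_1, v_4}: 0/2 true — not all ✓
  (6) v_1=F, v_2=T — not both ✓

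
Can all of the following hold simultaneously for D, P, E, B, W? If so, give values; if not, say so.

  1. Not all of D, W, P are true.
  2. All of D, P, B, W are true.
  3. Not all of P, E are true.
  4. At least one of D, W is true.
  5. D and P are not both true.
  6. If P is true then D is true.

Case D = True:
  (2) forces P = True.
  Constraint (5) is violated (D=T, P=T) — contradiction.
Case D = False:
  Constraint (2) is violated (D=F) — contradiction.
Both cases fail — unsatisfiable.

The formula is unsatisfiable.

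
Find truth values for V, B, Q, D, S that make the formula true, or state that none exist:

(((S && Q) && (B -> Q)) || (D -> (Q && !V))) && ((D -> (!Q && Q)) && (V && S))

V = True, B = False, Q = True, D = False, S = True

  ((S && Q) && (B -> Q)) || (D -> (Q && !V)) = True
    (S && Q) && (B -> Q) = True
      S && Q = True
      B -> Q = True
    D -> (Q && !V) = True
      Q && !V = False
        !V = False
  (D -> (!Q && Q)) && (V && S) = True
    D -> (!Q && Q) = True
      !Q && Q = False
        !Q = False
    V && S = True
Both conjuncts True, so the formula holds.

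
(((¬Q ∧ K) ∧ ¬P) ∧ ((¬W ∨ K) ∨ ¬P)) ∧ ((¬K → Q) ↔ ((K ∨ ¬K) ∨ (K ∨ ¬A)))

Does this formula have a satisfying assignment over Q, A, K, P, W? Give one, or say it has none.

Q = False, A = False, K = True, P = False, W = False

  ((¬Q ∧ K) ∧ ¬P) ∧ ((¬W ∨ K) ∨ ¬P) = True
    (¬Q ∧ K) ∧ ¬P = True
      ¬Q ∧ K = True
        ¬Q = True
      ¬P = True
    (¬W ∨ K) ∨ ¬P = True
      ¬W ∨ K = True
        ¬W = True
      ¬P = True
  (¬K → Q) ↔ ((K ∨ ¬K) ∨ (K ∨ ¬A)) = True
    ¬K → Q = True
      ¬K = False
    (K ∨ ¬K) ∨ (K ∨ ¬A) = True
      K ∨ ¬K = True
        ¬K = False
      K ∨ ¬A = True
        ¬A = True
Both conjuncts True, so the formula holds.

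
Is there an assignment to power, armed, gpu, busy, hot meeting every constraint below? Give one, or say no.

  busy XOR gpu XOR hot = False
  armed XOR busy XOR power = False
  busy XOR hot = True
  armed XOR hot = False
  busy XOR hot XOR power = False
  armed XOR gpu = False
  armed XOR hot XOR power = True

power = True, armed = True, gpu = True, busy = False, hot = True

busy XOR gpu XOR hot = F XOR T XOR T = False ✓
armed XOR busy XOR power = T XOR F XOR T = False ✓
busy XOR hot = F XOR T = True ✓
armed XOR hot = T XOR T = False ✓
busy XOR hot XOR power = F XOR T XOR T = False ✓
armed XOR gpu = T XOR T = False ✓
armed XOR hot XOR power = T XOR T XOR T = True ✓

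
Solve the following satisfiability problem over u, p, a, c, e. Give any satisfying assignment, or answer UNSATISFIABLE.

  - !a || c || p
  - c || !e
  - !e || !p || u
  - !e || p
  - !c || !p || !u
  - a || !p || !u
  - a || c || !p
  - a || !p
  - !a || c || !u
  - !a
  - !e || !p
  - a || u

Unit clause (!a) forces a = False.
In (a || u) only u is left, so u = True.
In (a || !p || !u) only !p is left, so p = False.
In (!e || p) only !e is left, so e = False.
Set c = False.
All clauses satisfied.

u = True; p = False; a = False; c = False; e = False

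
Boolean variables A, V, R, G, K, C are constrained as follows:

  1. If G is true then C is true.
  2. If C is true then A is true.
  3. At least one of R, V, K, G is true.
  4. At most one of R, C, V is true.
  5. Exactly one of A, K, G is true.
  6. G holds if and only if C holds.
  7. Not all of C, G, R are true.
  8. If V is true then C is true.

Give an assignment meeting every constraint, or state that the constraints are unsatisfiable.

A = False, V = False, R = False, G = False, K = True, C = False

  (1) G=F ⇒ C: vacuous ✓
  (2) C=F ⇒ A: vacuous ✓
  (3) {R, V, K, G}: 1 true — at least one ✓
  (4) {R, C, V}: 0 true — at most one ✓
  (5) {A, K, G}: 1 true — exactly one ✓
  (6) G=F, C=F — same ✓
  (7) {C, G, R}: 0/3 true — not all ✓
  (8) V=F ⇒ C: vacuous ✓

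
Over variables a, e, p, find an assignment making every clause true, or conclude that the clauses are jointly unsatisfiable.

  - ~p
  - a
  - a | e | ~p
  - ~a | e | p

a = True, e = True, p = False

Unit clause (~p) forces p = False.
Unit clause (a) forces a = True.
In (~a | e | p) only e is left, so e = True.
All clauses satisfied.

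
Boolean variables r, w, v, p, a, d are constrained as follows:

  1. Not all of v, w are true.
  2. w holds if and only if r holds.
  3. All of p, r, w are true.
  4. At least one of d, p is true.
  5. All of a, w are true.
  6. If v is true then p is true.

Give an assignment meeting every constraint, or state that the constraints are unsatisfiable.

r: True; w: True; v: False; p: True; a: True; d: False

  (1) {v, w}: 1/2 true — not all ✓
  (2) w=T, r=T — same ✓
  (3) {p, r, w}: all 3 true ✓
  (4) {d, p}: 1 true — at least one ✓
  (5) {a, w}: all 2 true ✓
  (6) v=F ⇒ p: vacuous ✓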